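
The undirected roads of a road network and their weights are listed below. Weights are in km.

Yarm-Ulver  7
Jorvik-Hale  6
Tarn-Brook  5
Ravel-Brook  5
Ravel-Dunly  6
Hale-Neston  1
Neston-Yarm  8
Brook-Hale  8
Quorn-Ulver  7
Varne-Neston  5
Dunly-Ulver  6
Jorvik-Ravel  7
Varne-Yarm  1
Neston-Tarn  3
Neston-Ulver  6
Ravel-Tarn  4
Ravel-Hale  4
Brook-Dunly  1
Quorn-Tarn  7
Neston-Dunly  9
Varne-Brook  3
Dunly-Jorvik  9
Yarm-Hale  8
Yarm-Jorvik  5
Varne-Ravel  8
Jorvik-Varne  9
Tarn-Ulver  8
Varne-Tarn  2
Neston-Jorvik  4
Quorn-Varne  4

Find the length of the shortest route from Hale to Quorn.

Candidate routes:
Hale - Ravel - Tarn - Varne - Quorn: 4+4+2+4 = 14
Hale - Neston - Varne - Quorn: 1+5+4 = 10
Hale - Neston - Tarn - Quorn: 1+3+7 = 11
Hale - Yarm - Varne - Quorn: 8+1+4 = 13
Cheapest is Hale - Neston - Varne - Quorn at 10 km.

10 km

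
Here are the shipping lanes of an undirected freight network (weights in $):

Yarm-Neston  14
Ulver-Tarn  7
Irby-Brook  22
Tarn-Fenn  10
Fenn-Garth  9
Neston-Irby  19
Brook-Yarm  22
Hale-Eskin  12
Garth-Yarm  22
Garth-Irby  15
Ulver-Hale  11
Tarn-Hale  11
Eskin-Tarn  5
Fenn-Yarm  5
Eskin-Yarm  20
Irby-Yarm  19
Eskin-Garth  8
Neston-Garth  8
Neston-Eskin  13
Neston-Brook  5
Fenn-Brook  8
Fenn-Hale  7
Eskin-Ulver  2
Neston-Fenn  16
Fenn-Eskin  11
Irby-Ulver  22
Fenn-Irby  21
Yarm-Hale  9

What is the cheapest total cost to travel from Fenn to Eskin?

$11

Shortest distances from Fenn:
Fenn: 0
Yarm: 5  (via Fenn)
Hale: 7  (via Fenn)
Brook: 8  (via Fenn)
Garth: 9  (via Fenn)
Tarn: 10  (via Fenn)
Eskin: 11  (via Fenn)
Shortest route: Fenn → Eskin = $11.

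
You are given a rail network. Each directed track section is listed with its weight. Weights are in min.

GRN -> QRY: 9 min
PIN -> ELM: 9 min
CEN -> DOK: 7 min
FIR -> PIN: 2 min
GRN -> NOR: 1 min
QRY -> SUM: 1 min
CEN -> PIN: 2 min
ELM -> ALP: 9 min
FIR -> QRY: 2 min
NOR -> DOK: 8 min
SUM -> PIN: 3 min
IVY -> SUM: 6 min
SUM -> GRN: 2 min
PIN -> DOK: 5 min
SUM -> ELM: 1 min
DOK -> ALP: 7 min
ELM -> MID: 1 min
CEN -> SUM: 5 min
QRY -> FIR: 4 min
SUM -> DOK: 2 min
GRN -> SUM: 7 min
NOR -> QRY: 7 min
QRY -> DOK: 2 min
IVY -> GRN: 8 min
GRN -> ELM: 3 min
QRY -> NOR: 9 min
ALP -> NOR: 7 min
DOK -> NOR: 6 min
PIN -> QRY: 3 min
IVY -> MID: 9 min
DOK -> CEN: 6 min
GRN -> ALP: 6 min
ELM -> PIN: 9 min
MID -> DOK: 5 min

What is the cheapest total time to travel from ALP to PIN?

18 min

Shortest distances from ALP:
ALP: 0
NOR: 7  (via ALP)
QRY: 14  (via NOR)
SUM: 15  (via QRY)
DOK: 15  (via NOR)
ELM: 16  (via SUM)
GRN: 17  (via SUM)
MID: 17  (via ELM)
FIR: 18  (via QRY)
PIN: 18  (via SUM)
Shortest route: ALP–NOR–QRY–SUM–PIN = 18 min.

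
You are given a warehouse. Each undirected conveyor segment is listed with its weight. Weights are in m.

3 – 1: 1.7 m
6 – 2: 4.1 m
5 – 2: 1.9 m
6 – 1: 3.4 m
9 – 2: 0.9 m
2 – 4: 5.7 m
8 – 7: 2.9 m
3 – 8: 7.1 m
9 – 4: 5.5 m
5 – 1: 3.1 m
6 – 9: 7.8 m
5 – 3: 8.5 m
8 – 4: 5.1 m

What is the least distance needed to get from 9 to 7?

Shortest distances from 9:
9: 0
2: 0.9  (via 9)
5: 2.8  (via 2)
6: 5  (via 2)
4: 5.5  (via 9)
1: 5.9  (via 5)
3: 7.6  (via 1)
8: 10.6  (via 4)
7: 13.5  (via 8)
Shortest route: 9–4–8–7 = 13.5 m.

13.5 m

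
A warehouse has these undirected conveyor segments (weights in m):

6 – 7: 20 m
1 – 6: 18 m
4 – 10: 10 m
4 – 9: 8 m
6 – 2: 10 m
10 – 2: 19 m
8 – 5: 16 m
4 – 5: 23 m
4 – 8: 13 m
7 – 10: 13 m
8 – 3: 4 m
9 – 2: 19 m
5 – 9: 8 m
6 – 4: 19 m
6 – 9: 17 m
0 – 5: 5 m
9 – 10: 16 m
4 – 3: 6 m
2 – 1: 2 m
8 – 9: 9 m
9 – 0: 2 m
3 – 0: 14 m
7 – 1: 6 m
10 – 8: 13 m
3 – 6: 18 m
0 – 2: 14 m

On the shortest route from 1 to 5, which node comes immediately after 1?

Enumerating some paths:
1–2–0–5: 2+14+5 = 21
1–2–9–0–5: 2+19+2+5 = 28
1–2–0–9–5: 2+14+2+8 = 26
The minimum is 21 m via 1–2–0–5.
So from 1 the first move is to 2.

2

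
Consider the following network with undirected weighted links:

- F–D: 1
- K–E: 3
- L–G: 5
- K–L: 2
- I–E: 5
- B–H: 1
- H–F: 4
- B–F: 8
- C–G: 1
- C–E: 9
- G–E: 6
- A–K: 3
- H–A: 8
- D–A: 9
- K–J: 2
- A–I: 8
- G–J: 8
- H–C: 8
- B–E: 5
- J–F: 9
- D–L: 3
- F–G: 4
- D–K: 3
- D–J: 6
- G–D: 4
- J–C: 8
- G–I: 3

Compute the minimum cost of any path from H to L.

8

Running Dijkstra from H:
H: 0
B: 1  (via H)
F: 4  (via H)
D: 5  (via F)
E: 6  (via B)
A: 8  (via H)
C: 8  (via H)
G: 8  (via F)
K: 8  (via D)
L: 8  (via D)
Shortest route: H–F–D–L = 8.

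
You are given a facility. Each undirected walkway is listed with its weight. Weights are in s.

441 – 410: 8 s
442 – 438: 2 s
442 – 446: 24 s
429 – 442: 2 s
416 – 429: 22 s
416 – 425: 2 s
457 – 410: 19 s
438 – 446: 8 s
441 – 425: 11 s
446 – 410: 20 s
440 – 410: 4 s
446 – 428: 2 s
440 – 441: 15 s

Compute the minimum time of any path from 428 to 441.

30 s

Settle nodes by increasing distance from 428:
428: 0
446: 2  (via 428)
438: 10  (via 446)
442: 12  (via 438)
429: 14  (via 442)
410: 22  (via 446)
440: 26  (via 410)
441: 30  (via 410)
Shortest route: 428–446–410–441 = 30 s.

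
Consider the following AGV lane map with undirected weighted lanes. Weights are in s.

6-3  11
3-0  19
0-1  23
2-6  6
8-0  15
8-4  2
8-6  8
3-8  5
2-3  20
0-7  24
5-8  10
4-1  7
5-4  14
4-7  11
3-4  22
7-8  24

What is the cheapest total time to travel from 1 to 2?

23 s

Running Dijkstra from 1:
1: 0
4: 7  (via 1)
8: 9  (via 4)
3: 14  (via 8)
6: 17  (via 8)
7: 18  (via 4)
5: 19  (via 8)
0: 23  (via 1)
2: 23  (via 6)
Shortest route: 1 → 4 → 8 → 6 → 2 = 23 s.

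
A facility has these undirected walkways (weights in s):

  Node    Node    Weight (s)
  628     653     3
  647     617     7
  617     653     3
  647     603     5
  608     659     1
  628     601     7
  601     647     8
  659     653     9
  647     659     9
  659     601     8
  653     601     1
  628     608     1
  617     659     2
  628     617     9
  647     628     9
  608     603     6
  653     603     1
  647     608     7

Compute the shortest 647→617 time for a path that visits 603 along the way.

Best 647 to 603: 647–603 costing 5
Shortest 603→617: 603–653–617 = 4
Total via 603: 5 + 4 = 9 s.

9 s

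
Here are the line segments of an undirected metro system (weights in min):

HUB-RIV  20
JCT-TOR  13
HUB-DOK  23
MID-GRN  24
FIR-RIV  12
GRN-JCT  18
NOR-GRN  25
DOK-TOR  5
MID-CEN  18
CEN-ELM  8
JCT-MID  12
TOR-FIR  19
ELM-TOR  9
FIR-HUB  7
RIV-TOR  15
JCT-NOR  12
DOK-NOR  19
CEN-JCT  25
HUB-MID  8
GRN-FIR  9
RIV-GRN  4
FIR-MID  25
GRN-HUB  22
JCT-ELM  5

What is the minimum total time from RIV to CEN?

32 min

Settle nodes by increasing distance from RIV:
RIV: 0
GRN: 4  (via RIV)
FIR: 12  (via RIV)
TOR: 15  (via RIV)
HUB: 19  (via FIR)
DOK: 20  (via TOR)
JCT: 22  (via GRN)
ELM: 24  (via TOR)
MID: 27  (via HUB)
NOR: 29  (via GRN)
CEN: 32  (via ELM)
Shortest route: RIV → TOR → ELM → CEN = 32 min.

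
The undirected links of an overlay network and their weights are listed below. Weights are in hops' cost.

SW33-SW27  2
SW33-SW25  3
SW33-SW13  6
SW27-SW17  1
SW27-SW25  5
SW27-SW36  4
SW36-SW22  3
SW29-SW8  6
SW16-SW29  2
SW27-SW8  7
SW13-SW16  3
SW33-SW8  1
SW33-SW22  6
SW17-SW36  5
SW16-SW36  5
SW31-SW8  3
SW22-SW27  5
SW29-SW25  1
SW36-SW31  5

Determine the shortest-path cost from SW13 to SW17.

Enumerating some paths:
SW13–SW16–SW29–SW25–SW33–SW27–SW17: 3+2+1+3+2+1 = 12
SW13–SW33–SW27–SW17: 6+2+1 = 9
SW13–SW16–SW29–SW25–SW27–SW17: 3+2+1+5+1 = 12
The minimum is 9 hops' cost via SW13–SW33–SW27–SW17.

9 hops' cost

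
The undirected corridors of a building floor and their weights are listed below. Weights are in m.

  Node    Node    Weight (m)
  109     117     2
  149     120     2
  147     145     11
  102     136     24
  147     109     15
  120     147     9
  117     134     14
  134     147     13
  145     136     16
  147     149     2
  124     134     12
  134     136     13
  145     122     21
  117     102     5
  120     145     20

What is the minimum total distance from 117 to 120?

21 m

Compare a few routes:
117 → 109 → 147 → 120: 2+15+9 = 26
117 → 109 → 147 → 149 → 120: 2+15+2+2 = 21
The minimum is 21 m via 117 → 109 → 147 → 149 → 120.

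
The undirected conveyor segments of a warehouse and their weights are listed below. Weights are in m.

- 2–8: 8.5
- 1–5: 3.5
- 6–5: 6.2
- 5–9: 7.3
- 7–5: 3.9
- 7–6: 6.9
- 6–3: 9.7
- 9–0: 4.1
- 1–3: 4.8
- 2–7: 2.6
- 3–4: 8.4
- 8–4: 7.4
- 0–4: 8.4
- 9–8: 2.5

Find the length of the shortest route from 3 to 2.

14.8 m

Enumerating some paths:
3–6–5–7–2: 9.7+6.2+3.9+2.6 = 22.4
3–1–5–7–2: 4.8+3.5+3.9+2.6 = 14.8
3–6–7–2: 9.7+6.9+2.6 = 19.2
3–1–5–6–7–2: 4.8+3.5+6.2+6.9+2.6 = 24
The minimum is 14.8 m via 3–1–5–7–2.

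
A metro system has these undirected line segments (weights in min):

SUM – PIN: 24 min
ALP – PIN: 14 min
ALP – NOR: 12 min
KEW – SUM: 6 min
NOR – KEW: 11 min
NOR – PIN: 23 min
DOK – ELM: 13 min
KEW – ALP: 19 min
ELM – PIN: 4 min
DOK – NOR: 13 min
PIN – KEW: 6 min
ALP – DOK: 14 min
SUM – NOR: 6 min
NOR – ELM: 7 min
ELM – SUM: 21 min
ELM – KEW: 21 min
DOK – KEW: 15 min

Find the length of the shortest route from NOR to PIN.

Compare a few routes:
NOR–KEW–PIN: 11+6 = 17
NOR–ELM–PIN: 7+4 = 11
NOR–SUM–KEW–PIN: 6+6+6 = 18
Cheapest is NOR–ELM–PIN at 11 min.

11 min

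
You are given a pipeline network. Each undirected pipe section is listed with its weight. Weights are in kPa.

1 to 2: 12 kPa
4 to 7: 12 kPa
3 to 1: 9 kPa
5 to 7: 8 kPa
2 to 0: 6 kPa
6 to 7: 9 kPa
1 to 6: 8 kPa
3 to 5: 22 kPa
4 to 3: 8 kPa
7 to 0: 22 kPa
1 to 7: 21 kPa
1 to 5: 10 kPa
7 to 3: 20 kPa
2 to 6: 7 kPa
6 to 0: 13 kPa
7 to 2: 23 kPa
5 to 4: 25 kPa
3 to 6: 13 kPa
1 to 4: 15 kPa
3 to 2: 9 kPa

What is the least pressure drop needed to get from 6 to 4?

Compare a few routes:
6 - 7 - 4: 9+12 = 21
6 - 2 - 3 - 4: 7+9+8 = 24
6 - 1 - 3 - 4: 8+9+8 = 25
6 - 1 - 4: 8+15 = 23
The minimum is 21 kPa via 6 - 7 - 4.

21 kPa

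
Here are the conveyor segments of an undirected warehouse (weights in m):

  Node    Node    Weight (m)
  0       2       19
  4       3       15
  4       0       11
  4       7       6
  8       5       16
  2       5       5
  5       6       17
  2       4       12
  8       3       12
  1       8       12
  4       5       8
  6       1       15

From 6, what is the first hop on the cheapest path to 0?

Enumerating some paths:
6 → 5 → 2 → 0: 17+5+19 = 41
6 → 5 → 4 → 0: 17+8+11 = 36
6 → 5 → 4 → 2 → 0: 17+8+12+19 = 56
6 → 5 → 2 → 4 → 0: 17+5+12+11 = 45
Cheapest is 6 → 5 → 4 → 0 at 36 m.
So from 6 the first move is to 5.

5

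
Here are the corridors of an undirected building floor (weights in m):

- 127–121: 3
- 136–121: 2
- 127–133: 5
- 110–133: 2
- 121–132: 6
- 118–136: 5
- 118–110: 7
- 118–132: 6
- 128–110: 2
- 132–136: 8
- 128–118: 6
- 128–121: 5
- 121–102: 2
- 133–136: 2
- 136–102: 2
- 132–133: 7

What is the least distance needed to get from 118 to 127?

10 m

Enumerating some paths:
118–136–133–127: 5+2+5 = 12
118–136–121–127: 5+2+3 = 10
The minimum is 10 m via 118–136–121–127.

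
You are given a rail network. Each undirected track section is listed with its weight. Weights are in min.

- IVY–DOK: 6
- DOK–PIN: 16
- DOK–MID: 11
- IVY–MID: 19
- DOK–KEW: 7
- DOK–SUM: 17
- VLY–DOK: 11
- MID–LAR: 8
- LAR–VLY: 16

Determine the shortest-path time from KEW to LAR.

Enumerating some paths:
KEW–DOK–MID–LAR: 7+11+8 = 26
KEW–DOK–VLY–LAR: 7+11+16 = 34
Cheapest is KEW–DOK–MID–LAR at 26 min.

26 min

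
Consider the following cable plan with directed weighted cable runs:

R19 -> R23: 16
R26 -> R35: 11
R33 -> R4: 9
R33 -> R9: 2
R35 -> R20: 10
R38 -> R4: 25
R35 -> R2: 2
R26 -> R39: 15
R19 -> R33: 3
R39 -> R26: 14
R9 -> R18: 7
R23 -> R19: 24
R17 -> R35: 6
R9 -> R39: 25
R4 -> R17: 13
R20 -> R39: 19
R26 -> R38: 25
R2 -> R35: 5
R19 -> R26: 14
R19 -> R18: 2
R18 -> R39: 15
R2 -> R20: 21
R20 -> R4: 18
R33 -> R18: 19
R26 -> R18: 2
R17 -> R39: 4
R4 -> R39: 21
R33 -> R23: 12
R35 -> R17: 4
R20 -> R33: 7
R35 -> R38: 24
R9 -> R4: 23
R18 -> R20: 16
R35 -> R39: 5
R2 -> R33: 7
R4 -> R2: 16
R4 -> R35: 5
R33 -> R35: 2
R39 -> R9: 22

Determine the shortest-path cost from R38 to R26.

49

Running Dijkstra from R38:
R38: 0
R4: 25  (via R38)
R35: 30  (via R4)
R2: 32  (via R35)
R17: 34  (via R35)
R39: 35  (via R35)
R33: 39  (via R2)
R20: 40  (via R35)
R9: 41  (via R33)
R18: 48  (via R9)
R26: 49  (via R39)
Shortest route: R38 → R4 → R35 → R39 → R26 = 49.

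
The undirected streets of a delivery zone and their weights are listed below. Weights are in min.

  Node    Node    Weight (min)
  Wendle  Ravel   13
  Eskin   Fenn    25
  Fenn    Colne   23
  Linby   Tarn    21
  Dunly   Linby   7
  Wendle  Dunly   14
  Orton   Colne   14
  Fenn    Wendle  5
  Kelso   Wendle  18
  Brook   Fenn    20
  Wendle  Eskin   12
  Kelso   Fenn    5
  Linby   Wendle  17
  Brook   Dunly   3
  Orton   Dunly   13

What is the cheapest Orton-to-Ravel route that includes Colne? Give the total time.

55 min

Best Orton to Colne: Orton → Colne costing 14
Shortest Colne→Ravel: Colne → Fenn → Wendle → Ravel = 41
Total via Colne: 14 + 41 = 55 min.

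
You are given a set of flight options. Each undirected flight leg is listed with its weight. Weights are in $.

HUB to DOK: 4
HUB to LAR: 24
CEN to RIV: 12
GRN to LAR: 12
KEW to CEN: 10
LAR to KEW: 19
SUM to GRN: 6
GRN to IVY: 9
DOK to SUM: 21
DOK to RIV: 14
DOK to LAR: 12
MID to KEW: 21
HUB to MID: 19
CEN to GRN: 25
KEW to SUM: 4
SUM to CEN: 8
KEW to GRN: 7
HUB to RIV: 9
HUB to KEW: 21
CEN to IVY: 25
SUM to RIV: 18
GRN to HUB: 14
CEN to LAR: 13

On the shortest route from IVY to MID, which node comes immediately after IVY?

Enumerating some paths:
IVY–GRN–SUM–KEW–MID: 9+6+4+21 = 40
IVY–GRN–KEW–MID: 9+7+21 = 37
The minimum is $37 via IVY–GRN–KEW–MID.
So from IVY the first move is to GRN.

GRN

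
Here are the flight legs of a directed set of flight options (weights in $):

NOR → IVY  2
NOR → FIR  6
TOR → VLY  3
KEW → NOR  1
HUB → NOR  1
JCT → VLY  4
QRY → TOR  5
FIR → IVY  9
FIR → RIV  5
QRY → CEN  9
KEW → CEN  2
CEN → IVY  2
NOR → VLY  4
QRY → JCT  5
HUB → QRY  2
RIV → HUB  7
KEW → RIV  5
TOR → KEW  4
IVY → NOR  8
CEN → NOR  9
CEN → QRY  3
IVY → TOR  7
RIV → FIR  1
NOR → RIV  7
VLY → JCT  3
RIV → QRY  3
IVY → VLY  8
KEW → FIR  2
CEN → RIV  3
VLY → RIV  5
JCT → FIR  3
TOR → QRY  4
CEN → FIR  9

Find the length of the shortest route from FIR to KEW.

Compare a few routes:
FIR → IVY → TOR → KEW: 9+7+4 = 20
FIR → RIV → HUB → QRY → TOR → KEW: 5+7+2+5+4 = 23
FIR → RIV → QRY → TOR → KEW: 5+3+5+4 = 17
FIR → RIV → HUB → NOR → IVY → TOR → KEW: 5+7+1+2+7+4 = 26
Cheapest is FIR → RIV → QRY → TOR → KEW at $17.

$17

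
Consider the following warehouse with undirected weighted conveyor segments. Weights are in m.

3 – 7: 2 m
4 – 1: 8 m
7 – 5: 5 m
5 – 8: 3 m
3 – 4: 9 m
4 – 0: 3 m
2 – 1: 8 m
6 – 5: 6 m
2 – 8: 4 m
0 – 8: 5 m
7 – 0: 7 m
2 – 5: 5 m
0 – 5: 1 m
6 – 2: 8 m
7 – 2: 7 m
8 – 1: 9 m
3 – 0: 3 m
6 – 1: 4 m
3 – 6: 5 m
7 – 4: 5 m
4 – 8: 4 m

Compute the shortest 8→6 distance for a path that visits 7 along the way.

15 m

Shortest 8→7: 8–5–7 = 8
Shortest 7→6: 7–3–6 = 7
Total via 7: 8 + 7 = 15 m.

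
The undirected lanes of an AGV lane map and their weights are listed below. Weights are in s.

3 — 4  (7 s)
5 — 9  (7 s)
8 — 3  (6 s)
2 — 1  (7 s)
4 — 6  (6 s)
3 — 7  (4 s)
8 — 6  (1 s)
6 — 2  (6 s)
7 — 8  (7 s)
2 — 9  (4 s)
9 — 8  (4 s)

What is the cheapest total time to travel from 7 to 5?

Candidate routes:
7 → 3 → 8 → 9 → 5: 4+6+4+7 = 21
7 → 8 → 9 → 5: 7+4+7 = 18
7 → 8 → 6 → 2 → 9 → 5: 7+1+6+4+7 = 25
The minimum is 18 s via 7 → 8 → 9 → 5.

18 s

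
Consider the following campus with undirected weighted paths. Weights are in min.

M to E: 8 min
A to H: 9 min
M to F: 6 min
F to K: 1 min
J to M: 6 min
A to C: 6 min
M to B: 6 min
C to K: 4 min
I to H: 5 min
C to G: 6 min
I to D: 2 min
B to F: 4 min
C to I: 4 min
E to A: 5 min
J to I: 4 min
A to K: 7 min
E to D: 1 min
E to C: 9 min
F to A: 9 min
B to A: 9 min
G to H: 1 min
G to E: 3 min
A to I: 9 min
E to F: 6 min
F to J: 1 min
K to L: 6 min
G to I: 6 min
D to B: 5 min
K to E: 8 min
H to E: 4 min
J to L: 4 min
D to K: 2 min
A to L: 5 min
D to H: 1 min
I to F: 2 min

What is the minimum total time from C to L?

Enumerating some paths:
C–K–L: 4+6 = 10
C–I–F–J–L: 4+2+1+4 = 11
C–I–J–L: 4+4+4 = 12
C–A–L: 6+5 = 11
Cheapest is C–K–L at 10 min.

10 min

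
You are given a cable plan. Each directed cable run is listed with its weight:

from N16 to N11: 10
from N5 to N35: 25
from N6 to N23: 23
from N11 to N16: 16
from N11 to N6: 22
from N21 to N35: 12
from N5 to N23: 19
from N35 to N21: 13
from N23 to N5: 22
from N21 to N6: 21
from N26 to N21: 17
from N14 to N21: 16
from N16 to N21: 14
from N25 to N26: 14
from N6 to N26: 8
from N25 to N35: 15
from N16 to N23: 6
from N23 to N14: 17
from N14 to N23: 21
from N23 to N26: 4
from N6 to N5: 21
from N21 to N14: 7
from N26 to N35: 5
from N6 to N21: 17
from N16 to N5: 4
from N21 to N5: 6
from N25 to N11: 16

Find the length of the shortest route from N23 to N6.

42

Candidate routes:
N23 - N5 - N35 - N21 - N6: 22+25+13+21 = 81
N23 - N26 - N35 - N21 - N6: 4+5+13+21 = 43
N23 - N14 - N21 - N6: 17+16+21 = 54
N23 - N26 - N21 - N6: 4+17+21 = 42
Cheapest is N23 - N26 - N21 - N6 at 42.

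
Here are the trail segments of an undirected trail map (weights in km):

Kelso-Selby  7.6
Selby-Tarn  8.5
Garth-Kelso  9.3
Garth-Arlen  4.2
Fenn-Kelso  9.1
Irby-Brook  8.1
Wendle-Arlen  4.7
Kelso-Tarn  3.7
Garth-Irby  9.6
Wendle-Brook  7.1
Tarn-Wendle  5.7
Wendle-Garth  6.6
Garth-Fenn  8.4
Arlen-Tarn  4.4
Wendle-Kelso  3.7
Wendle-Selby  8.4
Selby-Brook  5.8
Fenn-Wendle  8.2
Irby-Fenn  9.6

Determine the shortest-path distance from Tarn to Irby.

18.2 km

Enumerating some paths:
Tarn → Wendle → Brook → Irby: 5.7+7.1+8.1 = 20.9
Tarn → Kelso → Fenn → Irby: 3.7+9.1+9.6 = 22.4
Tarn → Wendle → Garth → Irby: 5.7+6.6+9.6 = 21.9
Tarn → Arlen → Garth → Irby: 4.4+4.2+9.6 = 18.2
The minimum is 18.2 km via Tarn → Arlen → Garth → Irby.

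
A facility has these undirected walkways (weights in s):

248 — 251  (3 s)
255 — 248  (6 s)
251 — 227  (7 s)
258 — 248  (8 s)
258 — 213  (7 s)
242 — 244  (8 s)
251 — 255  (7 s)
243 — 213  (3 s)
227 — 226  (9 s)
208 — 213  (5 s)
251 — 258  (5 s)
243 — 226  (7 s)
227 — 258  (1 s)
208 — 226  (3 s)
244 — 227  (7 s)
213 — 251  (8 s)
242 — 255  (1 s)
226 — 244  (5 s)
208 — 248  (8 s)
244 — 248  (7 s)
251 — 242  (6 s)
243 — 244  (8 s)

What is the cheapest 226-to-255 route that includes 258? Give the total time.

Best 226 to 258: 226–227–258 costing 10
Best 258 to 255: 258–251–255 costing 12
Total via 258: 10 + 12 = 22 s.

22 s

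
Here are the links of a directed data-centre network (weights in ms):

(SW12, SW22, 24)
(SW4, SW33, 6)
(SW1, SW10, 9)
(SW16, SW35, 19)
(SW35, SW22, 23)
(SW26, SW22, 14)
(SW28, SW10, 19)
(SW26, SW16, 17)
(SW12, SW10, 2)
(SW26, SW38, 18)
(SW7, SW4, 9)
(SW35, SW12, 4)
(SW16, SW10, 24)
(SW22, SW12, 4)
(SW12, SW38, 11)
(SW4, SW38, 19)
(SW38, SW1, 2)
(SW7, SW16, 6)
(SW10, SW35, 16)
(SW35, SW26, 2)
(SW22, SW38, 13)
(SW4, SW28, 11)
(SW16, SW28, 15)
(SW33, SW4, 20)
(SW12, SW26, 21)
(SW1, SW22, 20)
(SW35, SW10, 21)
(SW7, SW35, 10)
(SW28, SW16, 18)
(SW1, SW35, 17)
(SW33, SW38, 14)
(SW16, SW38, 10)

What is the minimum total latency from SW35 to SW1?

Running Dijkstra from SW35:
SW35: 0
SW26: 2  (via SW35)
SW12: 4  (via SW35)
SW10: 6  (via SW12)
SW38: 15  (via SW12)
SW22: 16  (via SW26)
SW1: 17  (via SW38)
Shortest route: SW35 → SW12 → SW38 → SW1 = 17 ms.

17 ms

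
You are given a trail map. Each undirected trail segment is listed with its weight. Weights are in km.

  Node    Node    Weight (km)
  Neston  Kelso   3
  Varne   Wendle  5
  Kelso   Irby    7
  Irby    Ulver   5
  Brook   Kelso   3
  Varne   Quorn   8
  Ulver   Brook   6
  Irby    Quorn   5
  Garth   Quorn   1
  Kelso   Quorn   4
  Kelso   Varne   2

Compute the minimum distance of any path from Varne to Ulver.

Compare a few routes:
Varne - Kelso - Irby - Ulver: 2+7+5 = 14
Varne - Kelso - Brook - Ulver: 2+3+6 = 11
The minimum is 11 km via Varne - Kelso - Brook - Ulver.

11 km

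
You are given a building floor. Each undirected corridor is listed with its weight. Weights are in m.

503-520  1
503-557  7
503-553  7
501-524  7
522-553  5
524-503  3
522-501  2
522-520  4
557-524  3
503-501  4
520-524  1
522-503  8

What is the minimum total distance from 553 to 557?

Enumerating some paths:
553 - 503 - 520 - 524 - 557: 7+1+1+3 = 12
553 - 522 - 520 - 524 - 557: 5+4+1+3 = 13
Cheapest is 553 - 503 - 520 - 524 - 557 at 12 m.

12 m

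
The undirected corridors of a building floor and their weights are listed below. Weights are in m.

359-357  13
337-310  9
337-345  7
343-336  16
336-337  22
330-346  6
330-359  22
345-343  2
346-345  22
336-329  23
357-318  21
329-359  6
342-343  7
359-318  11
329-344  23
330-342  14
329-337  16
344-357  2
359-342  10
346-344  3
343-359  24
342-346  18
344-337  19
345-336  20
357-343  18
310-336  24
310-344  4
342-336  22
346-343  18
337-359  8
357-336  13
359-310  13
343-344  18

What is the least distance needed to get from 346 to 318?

Enumerating some paths:
346 → 344 → 357 → 359 → 318: 3+2+13+11 = 29
346 → 344 → 310 → 359 → 318: 3+4+13+11 = 31
346 → 344 → 310 → 337 → 359 → 318: 3+4+9+8+11 = 35
346 → 344 → 357 → 318: 3+2+21 = 26
The minimum is 26 m via 346 → 344 → 357 → 318.

26 m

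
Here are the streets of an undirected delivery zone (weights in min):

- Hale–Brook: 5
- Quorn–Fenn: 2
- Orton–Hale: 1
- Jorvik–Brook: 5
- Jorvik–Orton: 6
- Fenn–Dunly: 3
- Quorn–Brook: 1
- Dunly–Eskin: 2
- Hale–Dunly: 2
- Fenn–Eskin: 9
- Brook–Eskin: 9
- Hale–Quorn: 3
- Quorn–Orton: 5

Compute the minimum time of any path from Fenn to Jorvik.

8 min

Enumerating some paths:
Fenn - Quorn - Brook - Jorvik: 2+1+5 = 8
Fenn - Dunly - Hale - Orton - Jorvik: 3+2+1+6 = 12
Fenn - Quorn - Hale - Orton - Jorvik: 2+3+1+6 = 12
Fenn - Quorn - Orton - Jorvik: 2+5+6 = 13
The minimum is 8 min via Fenn - Quorn - Brook - Jorvik.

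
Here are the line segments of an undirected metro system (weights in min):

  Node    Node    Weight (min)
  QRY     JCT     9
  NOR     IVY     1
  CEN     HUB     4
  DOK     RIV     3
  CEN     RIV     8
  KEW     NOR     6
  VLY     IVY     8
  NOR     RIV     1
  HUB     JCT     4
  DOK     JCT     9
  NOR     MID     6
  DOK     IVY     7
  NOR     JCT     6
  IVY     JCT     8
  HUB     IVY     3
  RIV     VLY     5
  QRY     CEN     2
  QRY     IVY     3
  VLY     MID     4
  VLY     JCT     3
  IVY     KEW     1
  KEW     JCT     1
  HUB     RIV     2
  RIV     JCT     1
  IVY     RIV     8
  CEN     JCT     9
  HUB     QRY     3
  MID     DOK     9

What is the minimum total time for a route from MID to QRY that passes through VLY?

12 min

Best MID to VLY: MID → VLY costing 4
Best VLY to QRY: VLY → JCT → KEW → IVY → QRY costing 8
Total via VLY: 4 + 8 = 12 min.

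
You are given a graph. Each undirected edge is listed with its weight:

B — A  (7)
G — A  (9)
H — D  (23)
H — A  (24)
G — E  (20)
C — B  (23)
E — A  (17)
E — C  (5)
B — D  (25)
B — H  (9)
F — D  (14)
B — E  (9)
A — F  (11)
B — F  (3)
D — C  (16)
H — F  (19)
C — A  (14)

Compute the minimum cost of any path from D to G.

33

Settle nodes by increasing distance from D:
D: 0
F: 14  (via D)
C: 16  (via D)
B: 17  (via F)
E: 21  (via C)
H: 23  (via D)
A: 24  (via B)
G: 33  (via A)
Shortest route: D–F–B–A–G = 33.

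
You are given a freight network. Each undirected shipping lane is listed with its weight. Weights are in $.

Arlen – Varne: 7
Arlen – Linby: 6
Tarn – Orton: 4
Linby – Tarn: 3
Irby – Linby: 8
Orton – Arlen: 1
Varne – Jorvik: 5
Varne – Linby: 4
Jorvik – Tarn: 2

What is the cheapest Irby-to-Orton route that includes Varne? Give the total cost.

Best Irby to Varne: Irby–Linby–Varne costing 12
Shortest Varne→Orton: Varne–Arlen–Orton = 8
Total via Varne: 12 + 8 = $20.

$20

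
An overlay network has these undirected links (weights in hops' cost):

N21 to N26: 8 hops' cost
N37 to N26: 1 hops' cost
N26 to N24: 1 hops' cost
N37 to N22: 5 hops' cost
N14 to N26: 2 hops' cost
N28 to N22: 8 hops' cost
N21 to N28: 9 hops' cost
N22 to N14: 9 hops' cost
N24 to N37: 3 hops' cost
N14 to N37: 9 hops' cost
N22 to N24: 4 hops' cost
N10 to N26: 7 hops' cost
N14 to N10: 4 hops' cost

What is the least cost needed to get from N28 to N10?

Running Dijkstra from N28:
N28: 0
N22: 8  (via N28)
N21: 9  (via N28)
N24: 12  (via N22)
N26: 13  (via N24)
N37: 13  (via N22)
N14: 15  (via N26)
N10: 19  (via N14)
Shortest route: N28–N22–N24–N26–N14–N10 = 19 hops' cost.

19 hops' cost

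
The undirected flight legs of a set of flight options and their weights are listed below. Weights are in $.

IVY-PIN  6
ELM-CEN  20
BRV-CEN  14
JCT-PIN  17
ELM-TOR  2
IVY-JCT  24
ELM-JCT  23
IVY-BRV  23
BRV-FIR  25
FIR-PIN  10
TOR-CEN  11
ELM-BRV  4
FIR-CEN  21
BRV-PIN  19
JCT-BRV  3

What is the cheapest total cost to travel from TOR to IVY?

$29

Shortest distances from TOR:
TOR: 0
ELM: 2  (via TOR)
BRV: 6  (via ELM)
JCT: 9  (via BRV)
CEN: 11  (via TOR)
PIN: 25  (via BRV)
IVY: 29  (via BRV)
Shortest route: TOR–ELM–BRV–IVY = $29.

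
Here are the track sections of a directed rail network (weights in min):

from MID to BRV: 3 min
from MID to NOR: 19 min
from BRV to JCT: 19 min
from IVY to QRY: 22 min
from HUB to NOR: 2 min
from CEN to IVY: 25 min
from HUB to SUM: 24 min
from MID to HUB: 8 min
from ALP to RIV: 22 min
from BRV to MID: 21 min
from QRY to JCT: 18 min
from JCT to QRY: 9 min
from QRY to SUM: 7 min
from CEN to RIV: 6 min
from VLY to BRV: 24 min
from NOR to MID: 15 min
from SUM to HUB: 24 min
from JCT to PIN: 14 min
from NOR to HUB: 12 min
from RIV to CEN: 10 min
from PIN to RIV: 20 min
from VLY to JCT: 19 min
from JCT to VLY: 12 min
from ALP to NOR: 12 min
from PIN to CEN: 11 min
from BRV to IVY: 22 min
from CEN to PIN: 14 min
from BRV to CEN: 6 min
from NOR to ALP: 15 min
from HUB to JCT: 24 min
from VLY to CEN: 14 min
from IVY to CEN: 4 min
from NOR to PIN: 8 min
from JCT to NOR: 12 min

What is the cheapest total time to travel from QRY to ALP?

Settle nodes by increasing distance from QRY:
QRY: 0
SUM: 7  (via QRY)
JCT: 18  (via QRY)
NOR: 30  (via JCT)
VLY: 30  (via JCT)
HUB: 31  (via SUM)
PIN: 32  (via JCT)
CEN: 43  (via PIN)
MID: 45  (via NOR)
ALP: 45  (via NOR)
Shortest route: QRY–JCT–NOR–ALP = 45 min.

45 min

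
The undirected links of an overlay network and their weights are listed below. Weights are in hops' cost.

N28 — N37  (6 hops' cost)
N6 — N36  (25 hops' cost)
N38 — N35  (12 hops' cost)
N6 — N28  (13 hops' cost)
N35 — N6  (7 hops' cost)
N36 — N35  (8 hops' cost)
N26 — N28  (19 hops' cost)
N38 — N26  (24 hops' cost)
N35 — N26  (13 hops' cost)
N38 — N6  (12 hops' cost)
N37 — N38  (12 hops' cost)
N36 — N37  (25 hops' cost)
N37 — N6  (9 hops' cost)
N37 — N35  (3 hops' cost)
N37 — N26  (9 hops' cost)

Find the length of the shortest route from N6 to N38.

12 hops' cost

Shortest distances from N6:
N6: 0
N35: 7  (via N6)
N37: 9  (via N6)
N38: 12  (via N6)
Shortest route: N6–N38 = 12 hops' cost.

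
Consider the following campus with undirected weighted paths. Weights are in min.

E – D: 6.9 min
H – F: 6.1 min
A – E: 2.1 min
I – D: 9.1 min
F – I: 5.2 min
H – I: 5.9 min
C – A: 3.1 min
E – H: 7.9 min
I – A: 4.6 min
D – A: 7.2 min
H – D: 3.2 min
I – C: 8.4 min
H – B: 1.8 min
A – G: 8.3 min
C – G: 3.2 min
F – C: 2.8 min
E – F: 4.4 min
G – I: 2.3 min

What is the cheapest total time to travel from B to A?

11.8 min

Settle nodes by increasing distance from B:
B: 0
H: 1.8  (via B)
D: 5  (via H)
I: 7.7  (via H)
F: 7.9  (via H)
E: 9.7  (via H)
G: 10  (via I)
C: 10.7  (via F)
A: 11.8  (via E)
Shortest route: B → H → E → A = 11.8 min.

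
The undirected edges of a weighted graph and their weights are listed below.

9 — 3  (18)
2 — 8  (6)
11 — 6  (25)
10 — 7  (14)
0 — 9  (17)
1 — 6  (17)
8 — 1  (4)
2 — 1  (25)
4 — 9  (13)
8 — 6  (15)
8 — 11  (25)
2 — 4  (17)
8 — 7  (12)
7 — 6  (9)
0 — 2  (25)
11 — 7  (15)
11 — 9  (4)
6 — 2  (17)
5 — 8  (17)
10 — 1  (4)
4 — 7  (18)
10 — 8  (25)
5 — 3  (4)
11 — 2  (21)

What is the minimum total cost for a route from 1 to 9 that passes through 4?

40

Best 1 to 4: 1 → 8 → 2 → 4 costing 27
Best 4 to 9: 4 → 9 costing 13
Total via 4: 27 + 13 = 40.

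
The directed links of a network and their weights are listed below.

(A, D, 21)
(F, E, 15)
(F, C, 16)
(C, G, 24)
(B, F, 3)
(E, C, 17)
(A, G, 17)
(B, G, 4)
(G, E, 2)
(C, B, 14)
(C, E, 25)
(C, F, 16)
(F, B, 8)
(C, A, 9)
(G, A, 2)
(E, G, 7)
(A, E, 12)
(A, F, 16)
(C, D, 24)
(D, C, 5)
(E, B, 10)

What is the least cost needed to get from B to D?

27

Running Dijkstra from B:
B: 0
F: 3  (via B)
G: 4  (via B)
A: 6  (via G)
E: 6  (via G)
C: 19  (via F)
D: 27  (via A)
Shortest route: B–G–A–D = 27.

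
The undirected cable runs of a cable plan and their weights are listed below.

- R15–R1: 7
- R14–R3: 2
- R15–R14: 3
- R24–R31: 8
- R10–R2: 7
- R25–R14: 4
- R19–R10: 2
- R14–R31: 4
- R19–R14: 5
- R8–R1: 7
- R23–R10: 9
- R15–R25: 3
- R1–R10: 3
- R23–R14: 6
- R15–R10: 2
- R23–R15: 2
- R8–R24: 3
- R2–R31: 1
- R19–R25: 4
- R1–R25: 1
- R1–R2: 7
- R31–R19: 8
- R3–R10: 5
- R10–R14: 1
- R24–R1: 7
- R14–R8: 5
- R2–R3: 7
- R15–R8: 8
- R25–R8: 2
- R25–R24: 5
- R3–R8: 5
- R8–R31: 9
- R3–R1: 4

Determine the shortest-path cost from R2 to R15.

Candidate routes:
R2 - R31 - R14 - R15: 1+4+3 = 8
R2 - R10 - R14 - R15: 7+1+3 = 11
R2 - R10 - R15: 7+2 = 9
R2 - R1 - R25 - R15: 7+1+3 = 11
Cheapest is R2 - R31 - R14 - R15 at 8.

8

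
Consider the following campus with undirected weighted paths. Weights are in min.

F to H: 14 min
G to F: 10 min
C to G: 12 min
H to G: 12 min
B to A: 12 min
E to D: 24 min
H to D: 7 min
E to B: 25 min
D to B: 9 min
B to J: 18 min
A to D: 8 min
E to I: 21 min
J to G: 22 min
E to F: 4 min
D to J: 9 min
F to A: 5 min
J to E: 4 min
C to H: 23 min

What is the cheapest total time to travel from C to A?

Enumerating some paths:
C - H - D - A: 23+7+8 = 38
C - G - F - A: 12+10+5 = 27
C - G - H - D - A: 12+12+7+8 = 39
C - H - F - A: 23+14+5 = 42
The minimum is 27 min via C - G - F - A.

27 min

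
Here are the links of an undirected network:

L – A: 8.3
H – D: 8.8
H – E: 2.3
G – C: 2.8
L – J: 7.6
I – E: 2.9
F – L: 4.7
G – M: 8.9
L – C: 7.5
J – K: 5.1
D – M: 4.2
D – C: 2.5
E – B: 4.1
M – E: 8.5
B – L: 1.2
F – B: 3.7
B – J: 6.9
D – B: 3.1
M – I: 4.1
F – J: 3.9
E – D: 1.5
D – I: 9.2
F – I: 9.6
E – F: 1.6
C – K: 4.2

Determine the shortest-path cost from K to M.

10.9

Enumerating some paths:
K–C–D–M: 4.2+2.5+4.2 = 10.9
K–C–G–M: 4.2+2.8+8.9 = 15.9
K–J–F–E–D–M: 5.1+3.9+1.6+1.5+4.2 = 16.3
K–C–D–E–I–M: 4.2+2.5+1.5+2.9+4.1 = 15.2
The minimum is 10.9 via K–C–D–M.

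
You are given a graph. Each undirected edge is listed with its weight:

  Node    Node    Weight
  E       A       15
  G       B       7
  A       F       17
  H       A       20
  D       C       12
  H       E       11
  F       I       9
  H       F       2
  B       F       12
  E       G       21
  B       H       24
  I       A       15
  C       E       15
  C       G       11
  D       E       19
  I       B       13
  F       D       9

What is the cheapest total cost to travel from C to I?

Enumerating some paths:
C → G → B → I: 11+7+13 = 31
C → D → F → I: 12+9+9 = 30
Cheapest is C → D → F → I at 30.

30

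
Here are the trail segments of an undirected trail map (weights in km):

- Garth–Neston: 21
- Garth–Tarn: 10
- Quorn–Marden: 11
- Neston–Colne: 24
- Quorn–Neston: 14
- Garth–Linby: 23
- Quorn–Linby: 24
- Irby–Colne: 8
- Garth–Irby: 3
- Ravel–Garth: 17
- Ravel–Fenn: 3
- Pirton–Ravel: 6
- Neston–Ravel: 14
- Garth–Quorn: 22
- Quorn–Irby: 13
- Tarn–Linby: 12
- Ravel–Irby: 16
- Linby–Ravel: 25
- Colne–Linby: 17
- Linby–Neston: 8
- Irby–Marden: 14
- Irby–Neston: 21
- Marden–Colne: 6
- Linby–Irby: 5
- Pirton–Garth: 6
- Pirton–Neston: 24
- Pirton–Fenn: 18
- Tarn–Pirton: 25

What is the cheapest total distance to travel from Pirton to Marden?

23 km

Candidate routes:
Pirton–Garth–Irby–Marden: 6+3+14 = 23
Pirton–Garth–Irby–Quorn–Marden: 6+3+13+11 = 33
Pirton–Ravel–Irby–Colne–Marden: 6+16+8+6 = 36
Pirton–Ravel–Irby–Marden: 6+16+14 = 36
The minimum is 23 km via Pirton–Garth–Irby–Marden.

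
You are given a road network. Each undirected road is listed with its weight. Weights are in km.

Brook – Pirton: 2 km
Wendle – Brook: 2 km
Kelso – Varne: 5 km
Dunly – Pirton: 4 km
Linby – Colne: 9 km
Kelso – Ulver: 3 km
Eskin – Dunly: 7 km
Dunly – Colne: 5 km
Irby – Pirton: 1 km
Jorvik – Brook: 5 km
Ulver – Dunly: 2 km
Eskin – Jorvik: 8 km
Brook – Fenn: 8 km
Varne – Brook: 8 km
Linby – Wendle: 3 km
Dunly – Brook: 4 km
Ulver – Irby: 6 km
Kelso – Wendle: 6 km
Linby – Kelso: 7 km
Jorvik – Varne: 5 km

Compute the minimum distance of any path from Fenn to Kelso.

Enumerating some paths:
Fenn–Brook–Dunly–Ulver–Kelso: 8+4+2+3 = 17
Fenn–Brook–Wendle–Kelso: 8+2+6 = 16
The minimum is 16 km via Fenn–Brook–Wendle–Kelso.

16 km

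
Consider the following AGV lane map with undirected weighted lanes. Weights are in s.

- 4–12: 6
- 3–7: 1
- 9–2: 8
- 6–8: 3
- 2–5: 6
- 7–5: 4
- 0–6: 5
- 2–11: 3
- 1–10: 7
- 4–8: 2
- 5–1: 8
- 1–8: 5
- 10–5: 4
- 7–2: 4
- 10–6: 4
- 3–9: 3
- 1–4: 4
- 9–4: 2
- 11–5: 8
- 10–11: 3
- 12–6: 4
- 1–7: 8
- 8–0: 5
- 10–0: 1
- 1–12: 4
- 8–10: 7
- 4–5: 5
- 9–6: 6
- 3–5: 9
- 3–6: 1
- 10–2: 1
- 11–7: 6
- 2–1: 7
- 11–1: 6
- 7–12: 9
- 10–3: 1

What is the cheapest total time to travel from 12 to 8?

Candidate routes:
12 - 4 - 8: 6+2 = 8
12 - 1 - 8: 4+5 = 9
12 - 6 - 8: 4+3 = 7
Cheapest is 12 - 6 - 8 at 7 s.

7 s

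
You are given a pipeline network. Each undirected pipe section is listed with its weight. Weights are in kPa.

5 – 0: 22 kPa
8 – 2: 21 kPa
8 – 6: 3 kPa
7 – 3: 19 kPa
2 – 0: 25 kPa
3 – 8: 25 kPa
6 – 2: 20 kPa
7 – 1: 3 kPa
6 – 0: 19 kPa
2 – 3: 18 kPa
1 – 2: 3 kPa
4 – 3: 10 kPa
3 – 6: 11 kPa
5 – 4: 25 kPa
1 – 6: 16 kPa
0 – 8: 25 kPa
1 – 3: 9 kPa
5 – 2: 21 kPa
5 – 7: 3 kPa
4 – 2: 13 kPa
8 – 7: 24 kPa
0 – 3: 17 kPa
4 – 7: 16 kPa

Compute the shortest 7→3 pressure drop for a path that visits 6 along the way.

30 kPa

Shortest 7→6: 7 → 1 → 6 = 19
Shortest 6→3: 6 → 3 = 11
Total via 6: 19 + 11 = 30 kPa.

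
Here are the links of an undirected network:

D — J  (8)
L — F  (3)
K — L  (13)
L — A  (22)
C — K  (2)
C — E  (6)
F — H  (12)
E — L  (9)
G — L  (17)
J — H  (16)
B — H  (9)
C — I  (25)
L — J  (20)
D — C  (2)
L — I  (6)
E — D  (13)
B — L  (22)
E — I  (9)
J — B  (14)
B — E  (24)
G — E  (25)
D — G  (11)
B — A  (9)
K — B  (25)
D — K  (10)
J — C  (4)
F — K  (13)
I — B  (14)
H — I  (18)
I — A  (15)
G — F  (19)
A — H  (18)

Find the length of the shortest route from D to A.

Settle nodes by increasing distance from D:
D: 0
C: 2  (via D)
K: 4  (via C)
J: 6  (via C)
E: 8  (via C)
G: 11  (via D)
F: 17  (via K)
I: 17  (via E)
L: 17  (via K)
B: 20  (via J)
H: 22  (via J)
A: 29  (via B)
Shortest route: D–C–J–B–A = 29.

29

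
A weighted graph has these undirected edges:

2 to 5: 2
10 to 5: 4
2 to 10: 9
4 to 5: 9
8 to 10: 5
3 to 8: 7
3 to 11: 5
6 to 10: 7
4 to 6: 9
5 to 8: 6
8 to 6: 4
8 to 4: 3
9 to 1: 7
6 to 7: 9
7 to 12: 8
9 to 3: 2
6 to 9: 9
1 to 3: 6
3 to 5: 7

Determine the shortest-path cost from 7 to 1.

Enumerating some paths:
7 → 6 → 9 → 3 → 1: 9+9+2+6 = 26
7 → 6 → 9 → 1: 9+9+7 = 25
7 → 6 → 8 → 3 → 1: 9+4+7+6 = 26
7 → 6 → 8 → 3 → 9 → 1: 9+4+7+2+7 = 29
The minimum is 25 via 7 → 6 → 9 → 1.

25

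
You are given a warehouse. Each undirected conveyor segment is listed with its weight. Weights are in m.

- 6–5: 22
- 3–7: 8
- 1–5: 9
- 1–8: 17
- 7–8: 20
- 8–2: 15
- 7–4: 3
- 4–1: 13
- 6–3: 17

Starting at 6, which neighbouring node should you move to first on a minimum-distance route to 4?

Candidate routes:
6 - 3 - 7 - 4: 17+8+3 = 28
6 - 5 - 1 - 4: 22+9+13 = 44
Cheapest is 6 - 3 - 7 - 4 at 28 m.
So from 6 the first move is to 3.

3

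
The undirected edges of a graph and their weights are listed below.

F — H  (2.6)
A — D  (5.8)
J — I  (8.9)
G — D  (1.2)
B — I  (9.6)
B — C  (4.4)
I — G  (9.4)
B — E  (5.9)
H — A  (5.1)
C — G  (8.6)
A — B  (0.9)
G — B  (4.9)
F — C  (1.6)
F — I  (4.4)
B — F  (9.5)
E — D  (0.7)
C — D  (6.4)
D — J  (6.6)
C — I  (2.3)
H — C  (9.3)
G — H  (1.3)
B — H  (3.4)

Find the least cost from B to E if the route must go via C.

11.5

Shortest B→C: B → C = 4.4
Best C to E: C → D → E costing 7.1
Total via C: 4.4 + 7.1 = 11.5.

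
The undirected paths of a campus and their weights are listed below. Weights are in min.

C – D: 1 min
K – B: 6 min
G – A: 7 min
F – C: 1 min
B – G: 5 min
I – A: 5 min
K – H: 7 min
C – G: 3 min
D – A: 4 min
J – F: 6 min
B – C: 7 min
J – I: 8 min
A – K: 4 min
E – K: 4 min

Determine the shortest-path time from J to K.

16 min

Running Dijkstra from J:
J: 0
F: 6  (via J)
C: 7  (via F)
D: 8  (via C)
I: 8  (via J)
G: 10  (via C)
A: 12  (via D)
B: 14  (via C)
K: 16  (via A)
Shortest route: J → F → C → D → A → K = 16 min.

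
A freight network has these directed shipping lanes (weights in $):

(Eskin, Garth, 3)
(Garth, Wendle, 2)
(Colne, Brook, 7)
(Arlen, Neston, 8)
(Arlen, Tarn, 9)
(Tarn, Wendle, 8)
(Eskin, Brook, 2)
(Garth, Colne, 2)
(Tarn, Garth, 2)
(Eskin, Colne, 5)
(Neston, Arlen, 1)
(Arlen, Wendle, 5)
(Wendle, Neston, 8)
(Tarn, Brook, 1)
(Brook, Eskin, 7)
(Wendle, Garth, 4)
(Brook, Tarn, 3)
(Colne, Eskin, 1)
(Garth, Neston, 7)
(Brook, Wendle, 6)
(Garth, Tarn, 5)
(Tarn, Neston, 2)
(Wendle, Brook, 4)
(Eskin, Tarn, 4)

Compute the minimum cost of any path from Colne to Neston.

$7

Shortest distances from Colne:
Colne: 0
Eskin: 1  (via Colne)
Brook: 3  (via Eskin)
Garth: 4  (via Eskin)
Tarn: 5  (via Eskin)
Wendle: 6  (via Garth)
Neston: 7  (via Tarn)
Shortest route: Colne → Eskin → Tarn → Neston = $7.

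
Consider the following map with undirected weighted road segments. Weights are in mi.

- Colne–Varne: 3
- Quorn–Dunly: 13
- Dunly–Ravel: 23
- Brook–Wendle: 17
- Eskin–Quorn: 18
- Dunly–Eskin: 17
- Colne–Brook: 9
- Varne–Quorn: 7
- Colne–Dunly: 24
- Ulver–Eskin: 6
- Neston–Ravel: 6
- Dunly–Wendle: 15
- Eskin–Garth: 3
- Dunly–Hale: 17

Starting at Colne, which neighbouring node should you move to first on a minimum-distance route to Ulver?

Compare a few routes:
Colne - Varne - Quorn - Dunly - Eskin - Ulver: 3+7+13+17+6 = 46
Colne - Varne - Quorn - Eskin - Ulver: 3+7+18+6 = 34
The minimum is 34 mi via Colne - Varne - Quorn - Eskin - Ulver.
So from Colne the first move is to Varne.

Varne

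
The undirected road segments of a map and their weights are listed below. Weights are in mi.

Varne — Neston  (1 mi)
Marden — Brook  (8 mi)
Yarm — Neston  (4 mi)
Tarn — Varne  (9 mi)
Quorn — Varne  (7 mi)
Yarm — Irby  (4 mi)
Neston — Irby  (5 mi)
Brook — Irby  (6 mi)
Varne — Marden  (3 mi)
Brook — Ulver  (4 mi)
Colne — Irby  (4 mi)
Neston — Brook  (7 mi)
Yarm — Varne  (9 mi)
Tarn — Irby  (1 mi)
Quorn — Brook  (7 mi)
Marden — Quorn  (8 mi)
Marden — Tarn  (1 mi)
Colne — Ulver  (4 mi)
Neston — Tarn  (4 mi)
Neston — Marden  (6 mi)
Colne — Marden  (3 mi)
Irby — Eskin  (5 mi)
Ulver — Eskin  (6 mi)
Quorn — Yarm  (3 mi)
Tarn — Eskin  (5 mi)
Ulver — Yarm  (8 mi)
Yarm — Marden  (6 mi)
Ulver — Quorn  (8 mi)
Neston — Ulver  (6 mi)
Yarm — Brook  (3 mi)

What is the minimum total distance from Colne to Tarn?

4 mi

Shortest distances from Colne:
Colne: 0
Marden: 3  (via Colne)
Irby: 4  (via Colne)
Ulver: 4  (via Colne)
Tarn: 4  (via Marden)
Shortest route: Colne → Marden → Tarn = 4 mi.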